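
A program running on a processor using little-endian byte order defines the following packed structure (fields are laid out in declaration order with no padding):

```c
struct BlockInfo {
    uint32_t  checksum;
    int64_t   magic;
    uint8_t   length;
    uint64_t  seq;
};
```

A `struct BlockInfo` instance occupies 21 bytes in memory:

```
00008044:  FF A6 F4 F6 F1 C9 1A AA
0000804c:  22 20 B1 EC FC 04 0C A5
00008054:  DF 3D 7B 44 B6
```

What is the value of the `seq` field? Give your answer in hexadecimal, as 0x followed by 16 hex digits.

`seq` follows `checksum` (4 B), `magic` (8 B), `length` (1 B), so it starts at offset 4 + 8 + 1 = 13 and occupies 8 bytes.
Bytes at offsets 13..20: 04 0C A5 DF 3D 7B 44 B6.
Little-endian stores the least-significant byte at the lowest address.
Reassemble most-significant byte first: B6 44 7B 3D DF A5 0C 04 → 0xB6447B3DDFA50C04.

0xB6447B3DDFA50C04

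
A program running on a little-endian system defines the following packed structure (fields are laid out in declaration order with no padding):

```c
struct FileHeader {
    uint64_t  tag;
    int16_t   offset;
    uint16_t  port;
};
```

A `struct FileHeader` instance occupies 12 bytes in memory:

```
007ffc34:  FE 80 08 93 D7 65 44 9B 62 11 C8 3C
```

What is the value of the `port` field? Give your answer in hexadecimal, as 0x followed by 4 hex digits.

`port` follows `tag` (8 B), `offset` (2 B), so it starts at offset 8 + 2 = 10 and occupies 2 bytes.
Bytes at offsets 10..11: C8 3C.
Little-endian: lowest address holds the least-significant byte.
Reassemble most-significant byte first: 3C C8 → 0x3CC8.

0x3CC8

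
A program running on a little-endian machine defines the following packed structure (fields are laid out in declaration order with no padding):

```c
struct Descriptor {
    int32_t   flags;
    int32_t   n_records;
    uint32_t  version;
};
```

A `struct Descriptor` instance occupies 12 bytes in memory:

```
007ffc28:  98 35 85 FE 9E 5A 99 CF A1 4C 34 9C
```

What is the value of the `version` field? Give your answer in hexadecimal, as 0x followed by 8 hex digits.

0x9C344CA1

`version` follows `flags` (4 B), `n_records` (4 B), so it starts at offset 4 + 4 = 8 and occupies 4 bytes.
Bytes at offsets 8..11: A1 4C 34 9C.
Little-endian: lowest address holds the least-significant byte.
Reassemble most-significant byte first: 9C 34 4C A1 → 0x9C344CA1.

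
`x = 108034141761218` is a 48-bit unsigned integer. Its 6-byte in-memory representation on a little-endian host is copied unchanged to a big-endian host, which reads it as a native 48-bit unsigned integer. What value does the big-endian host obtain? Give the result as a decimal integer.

108034141761218 in 48-bit hexadecimal is 0x6241A8A4AEC2.
Stored little-endian, the bytes at ascending addresses are C2 AE A4 A8 41 62.
Read back as big-endian, the last byte is least significant, giving 0xC2AEA4A84162.
0xC2AEA4A84162 = 214055342588258.

214055342588258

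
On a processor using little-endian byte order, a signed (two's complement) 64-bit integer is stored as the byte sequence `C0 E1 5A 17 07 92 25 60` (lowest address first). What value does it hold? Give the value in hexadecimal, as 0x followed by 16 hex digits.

Little-endian: lowest address holds the least-significant byte.
Reassemble most-significant byte first: 60 25 92 07 17 5A E1 C0 → 0x60259207175AE1C0.

0x60259207175AE1C0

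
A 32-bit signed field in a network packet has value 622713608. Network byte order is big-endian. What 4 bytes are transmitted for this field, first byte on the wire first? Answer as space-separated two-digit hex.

25 1D DB 08

622713608 in hexadecimal, padded to 32 bits, is 0x251DDB08.
Split into bytes (most-significant first): 25 1D DB 08.
In big-endian order the high byte comes first in memory.
So the memory order matches the most-significant-first order: 25 1D DB 08.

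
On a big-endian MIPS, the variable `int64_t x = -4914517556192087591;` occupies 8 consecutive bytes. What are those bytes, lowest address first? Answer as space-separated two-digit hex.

Two's complement of -4914517556192087591 in 64 bits: 4914517556192087591 = 0x4433DFADDB400E27; invert → 0xBBCC205224BFF1D8; add 1 → 0xBBCC205224BFF1D9.
Split into bytes (most-significant first): BB CC 20 52 24 BF F1 D9.
In big-endian order the high byte comes first in memory.
So the memory order matches the most-significant-first order: BB CC 20 52 24 BF F1 D9.

BB CC 20 52 24 BF F1 D9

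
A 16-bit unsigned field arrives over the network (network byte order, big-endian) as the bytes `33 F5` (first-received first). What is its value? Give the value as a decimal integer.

Big-endian stores the most-significant byte at the lowest address.
The bytes are already most-significant first: 0x33F5.
0x33F5 = 13301.

13301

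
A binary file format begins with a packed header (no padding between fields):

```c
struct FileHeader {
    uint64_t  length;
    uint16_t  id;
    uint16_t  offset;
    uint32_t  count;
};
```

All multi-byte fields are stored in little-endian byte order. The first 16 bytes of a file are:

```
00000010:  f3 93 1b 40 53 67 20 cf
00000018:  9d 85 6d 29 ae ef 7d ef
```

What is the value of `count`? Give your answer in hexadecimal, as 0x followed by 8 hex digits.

`count` follows `length` (8 B), `id` (2 B), `offset` (2 B), so it starts at offset 8 + 2 + 2 = 12 and occupies 4 bytes.
Bytes at offsets 12..15: AE EF 7D EF.
Little-endian stores the least-significant byte at the lowest address.
Reassemble most-significant byte first: EF 7D EF AE → 0xEF7DEFAE.

0xEF7DEFAE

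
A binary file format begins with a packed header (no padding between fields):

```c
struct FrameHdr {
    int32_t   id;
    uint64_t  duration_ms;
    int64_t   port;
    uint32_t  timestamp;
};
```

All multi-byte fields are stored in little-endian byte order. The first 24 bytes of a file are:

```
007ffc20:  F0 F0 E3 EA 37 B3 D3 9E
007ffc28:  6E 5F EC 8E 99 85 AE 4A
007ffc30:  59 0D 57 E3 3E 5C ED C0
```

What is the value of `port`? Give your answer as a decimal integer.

`port` follows `id` (4 B), `duration_ms` (8 B), so it starts at offset 4 + 8 = 12 and occupies 8 bytes.
Bytes at offsets 12..19: 99 85 AE 4A 59 0D 57 E3.
Little-endian stores the least-significant byte at the lowest address.
Reassemble most-significant byte first: E3 57 0D 59 4A AE 85 99 → 0xE3570D594AAE8599.
Top bit is set, so as a signed 64-bit value this is 0xE3570D594AAE8599 − 2^64 = -2065167226969881191.

-2065167226969881191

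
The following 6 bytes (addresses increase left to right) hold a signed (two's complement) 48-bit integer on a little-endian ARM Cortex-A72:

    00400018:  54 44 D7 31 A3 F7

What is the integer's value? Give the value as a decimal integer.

Little-endian stores the least-significant byte at the lowest address.
Reassemble most-significant byte first: F7 A3 31 D7 44 54 → 0xF7A331D74454.
Top bit is set, so as a signed 48-bit value this is 0xF7A331D74454 − 2^48 = -9194688789420.

-9194688789420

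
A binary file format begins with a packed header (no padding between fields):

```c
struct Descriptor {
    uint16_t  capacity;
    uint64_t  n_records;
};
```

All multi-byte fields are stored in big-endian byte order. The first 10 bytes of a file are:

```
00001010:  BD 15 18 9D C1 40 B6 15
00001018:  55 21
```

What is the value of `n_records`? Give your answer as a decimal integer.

1773786311930762529

`n_records` follows `capacity` (2 bytes), so it starts at byte offset 2 and occupies 8 bytes.
Bytes at offsets 2..9: 18 9D C1 40 B6 15 55 21.
Big-endian stores the most-significant byte at the lowest address.
The bytes are already most-significant first: 0x189DC140B6155521.
0x189DC140B6155521 = 1773786311930762529.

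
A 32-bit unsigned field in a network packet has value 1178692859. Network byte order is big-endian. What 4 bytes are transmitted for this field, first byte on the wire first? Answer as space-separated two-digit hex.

46 41 6C FB

1178692859 in hexadecimal, padded to 32 bits, is 0x46416CFB.
Split into bytes (most-significant first): 46 41 6C FB.
Big-endian: lowest address holds the most-significant byte.
So the memory order matches the most-significant-first order: 46 41 6C FB.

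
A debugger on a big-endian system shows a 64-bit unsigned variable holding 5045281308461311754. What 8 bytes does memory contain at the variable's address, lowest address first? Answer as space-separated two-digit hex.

5045281308461311754 in hexadecimal, padded to 64 bits, is 0x4604709E76C1270A.
Split into bytes (most-significant first): 46 04 70 9E 76 C1 27 0A.
In big-endian order the high byte comes first in memory.
So the memory order matches the most-significant-first order: 46 04 70 9E 76 C1 27 0A.

46 04 70 9E 76 C1 27 0A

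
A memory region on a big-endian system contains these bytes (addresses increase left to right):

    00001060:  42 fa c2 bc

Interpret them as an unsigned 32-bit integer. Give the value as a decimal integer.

1123730108

Big-endian stores the most-significant byte at the lowest address.
The bytes are already most-significant first: 0x42FAC2BC.
0x42FAC2BC = 1123730108.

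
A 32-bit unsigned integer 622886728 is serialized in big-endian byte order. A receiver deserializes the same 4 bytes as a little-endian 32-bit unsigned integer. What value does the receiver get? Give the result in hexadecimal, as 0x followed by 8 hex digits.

622886728 in 32-bit hexadecimal is 0x25207F48.
Stored big-endian, the bytes at ascending addresses are 25 20 7F 48.
Read back as little-endian, the first byte is least significant, giving 0x487F2025.

0x487F2025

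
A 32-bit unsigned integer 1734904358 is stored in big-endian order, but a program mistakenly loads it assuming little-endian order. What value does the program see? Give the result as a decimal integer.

646604903

1734904358 in 32-bit hexadecimal is 0x67688A26.
Stored big-endian, the bytes at ascending addresses are 67 68 8A 26.
Read back as little-endian, the first byte is least significant, giving 0x268A6867.
0x268A6867 = 646604903.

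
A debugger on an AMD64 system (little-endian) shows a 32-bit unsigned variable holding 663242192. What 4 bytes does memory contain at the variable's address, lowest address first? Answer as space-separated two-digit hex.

D0 45 88 27

663242192 in hexadecimal, padded to 32 bits, is 0x278845D0.
Split into bytes (most-significant first): 27 88 45 D0.
In little-endian order the low byte comes first in memory.
So at ascending addresses the bytes are D0 45 88 27.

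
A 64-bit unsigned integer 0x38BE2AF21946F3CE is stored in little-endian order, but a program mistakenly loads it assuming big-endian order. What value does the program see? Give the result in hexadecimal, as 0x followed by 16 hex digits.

0xCEF34619F22ABE38

Stored little-endian, the bytes at ascending addresses are CE F3 46 19 F2 2A BE 38.
Read back as big-endian, the last byte is least significant, giving 0xCEF34619F22ABE38.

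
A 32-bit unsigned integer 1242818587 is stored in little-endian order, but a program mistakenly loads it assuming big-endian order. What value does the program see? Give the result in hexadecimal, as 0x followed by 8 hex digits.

0x1BE8134A

1242818587 in 32-bit hexadecimal is 0x4A13E81B.
Stored little-endian, the bytes at ascending addresses are 1B E8 13 4A.
Read back as big-endian, the last byte is least significant, giving 0x1BE8134A.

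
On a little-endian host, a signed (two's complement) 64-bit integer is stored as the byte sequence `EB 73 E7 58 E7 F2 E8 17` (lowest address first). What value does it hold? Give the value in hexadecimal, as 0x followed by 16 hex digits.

0x17E8F2E758E773EB

Little-endian: lowest address holds the least-significant byte.
Reassemble most-significant byte first: 17 E8 F2 E7 58 E7 73 EB → 0x17E8F2E758E773EB.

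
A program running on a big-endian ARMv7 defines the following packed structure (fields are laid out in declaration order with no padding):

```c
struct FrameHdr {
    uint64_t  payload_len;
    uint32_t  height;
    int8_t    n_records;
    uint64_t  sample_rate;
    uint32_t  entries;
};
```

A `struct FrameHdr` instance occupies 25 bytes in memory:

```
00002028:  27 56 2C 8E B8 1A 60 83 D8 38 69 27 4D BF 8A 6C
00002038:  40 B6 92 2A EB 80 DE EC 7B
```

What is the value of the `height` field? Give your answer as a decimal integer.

3627575591

`height` follows `payload_len` (8 bytes), so it starts at byte offset 8 and occupies 4 bytes.
Bytes at offsets 8..11: D8 38 69 27.
In big-endian order the high byte comes first in memory.
The bytes are already most-significant first: 0xD8386927.
0xD8386927 = 3627575591.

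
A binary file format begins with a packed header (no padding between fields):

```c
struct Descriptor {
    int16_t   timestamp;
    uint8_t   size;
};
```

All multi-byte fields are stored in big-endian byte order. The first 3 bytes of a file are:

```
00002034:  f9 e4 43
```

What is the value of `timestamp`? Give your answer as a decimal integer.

-1564

`timestamp` is the first field, at byte offset 0, occupying 2 bytes.
Bytes at offsets 0..1: F9 E4.
Big-endian: lowest address holds the most-significant byte.
The bytes are already most-significant first: 0xF9E4.
Top bit is set, so as a signed 16-bit value this is 0xF9E4 − 2^16 = -1564.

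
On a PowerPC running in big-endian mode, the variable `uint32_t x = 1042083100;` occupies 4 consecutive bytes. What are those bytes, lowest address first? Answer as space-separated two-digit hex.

1042083100 in hexadecimal, padded to 32 bits, is 0x3E1CED1C.
Split into bytes (most-significant first): 3E 1C ED 1C.
Big-endian stores the most-significant byte at the lowest address.
So the memory order matches the most-significant-first order: 3E 1C ED 1C.

3E 1C ED 1C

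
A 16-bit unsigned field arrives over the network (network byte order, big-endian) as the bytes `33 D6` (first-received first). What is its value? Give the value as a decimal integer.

In big-endian order the high byte comes first in memory.
The bytes are already most-significant first: 0x33D6.
0x33D6 = 13270.

13270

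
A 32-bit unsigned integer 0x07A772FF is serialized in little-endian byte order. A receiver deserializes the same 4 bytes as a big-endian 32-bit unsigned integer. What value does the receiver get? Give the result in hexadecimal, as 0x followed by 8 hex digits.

Stored little-endian, the bytes at ascending addresses are FF 72 A7 07.
Read back as big-endian, the last byte is least significant, giving 0xFF72A707.

0xFF72A707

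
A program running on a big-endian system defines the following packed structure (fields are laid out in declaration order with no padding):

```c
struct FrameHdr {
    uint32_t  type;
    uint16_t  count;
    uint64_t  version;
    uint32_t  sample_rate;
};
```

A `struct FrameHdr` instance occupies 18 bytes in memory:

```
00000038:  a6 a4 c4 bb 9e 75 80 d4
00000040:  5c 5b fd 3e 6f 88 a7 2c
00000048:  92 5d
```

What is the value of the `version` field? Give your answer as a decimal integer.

`version` follows `type` (4 B), `count` (2 B), so it starts at offset 4 + 2 = 6 and occupies 8 bytes.
Bytes at offsets 6..13: 80 D4 5C 5B FD 3E 6F 88.
In big-endian order the high byte comes first in memory.
The bytes are already most-significant first: 0x80D45C5BFD3E6F88.
0x80D45C5BFD3E6F88 = 9283146282077941640.

9283146282077941640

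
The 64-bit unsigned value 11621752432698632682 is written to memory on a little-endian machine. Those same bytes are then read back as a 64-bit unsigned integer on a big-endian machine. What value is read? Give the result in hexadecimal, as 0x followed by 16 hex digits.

0xEAA9884A43C248A1

11621752432698632682 in 64-bit hexadecimal is 0xA148C2434A88A9EA.
Stored little-endian, the bytes at ascending addresses are EA A9 88 4A 43 C2 48 A1.
Read back as big-endian, the last byte is least significant, giving 0xEAA9884A43C248A1.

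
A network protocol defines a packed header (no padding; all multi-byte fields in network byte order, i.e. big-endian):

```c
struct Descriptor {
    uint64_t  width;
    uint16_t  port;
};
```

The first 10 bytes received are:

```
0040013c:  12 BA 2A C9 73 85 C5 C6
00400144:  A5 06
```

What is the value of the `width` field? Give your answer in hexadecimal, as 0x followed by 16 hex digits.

0x12BA2AC97385C5C6

`width` is the first field, at byte offset 0, occupying 8 bytes.
Bytes at offsets 0..7: 12 BA 2A C9 73 85 C5 C6.
Big-endian: lowest address holds the most-significant byte.
The bytes are already most-significant first: 0x12BA2AC97385C5C6.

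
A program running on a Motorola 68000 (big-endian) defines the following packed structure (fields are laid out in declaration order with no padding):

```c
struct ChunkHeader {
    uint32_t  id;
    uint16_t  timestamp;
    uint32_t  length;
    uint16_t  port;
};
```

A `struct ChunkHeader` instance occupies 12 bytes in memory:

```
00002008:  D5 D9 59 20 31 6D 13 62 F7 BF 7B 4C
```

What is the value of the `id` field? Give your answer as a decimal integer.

3587791136

`id` is the first field, at byte offset 0, occupying 4 bytes.
Bytes at offsets 0..3: D5 D9 59 20.
Big-endian stores the most-significant byte at the lowest address.
The bytes are already most-significant first: 0xD5D95920.
0xD5D95920 = 3587791136.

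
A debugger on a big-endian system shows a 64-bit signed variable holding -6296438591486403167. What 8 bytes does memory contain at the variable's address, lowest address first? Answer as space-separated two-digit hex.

Two's complement of -6296438591486403167 in 64 bits: 6296438591486403167 = 0x57617189FB9BA25F; invert → 0xA89E8E7604645DA0; add 1 → 0xA89E8E7604645DA1.
Split into bytes (most-significant first): A8 9E 8E 76 04 64 5D A1.
In big-endian order the high byte comes first in memory.
So the memory order matches the most-significant-first order: A8 9E 8E 76 04 64 5D A1.

A8 9E 8E 76 04 64 5D A1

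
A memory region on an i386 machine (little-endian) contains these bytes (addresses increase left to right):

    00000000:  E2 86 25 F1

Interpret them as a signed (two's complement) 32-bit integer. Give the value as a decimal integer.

-249198878

Little-endian: lowest address holds the least-significant byte.
Reassemble most-significant byte first: F1 25 86 E2 → 0xF12586E2.
Top bit is set, so as a signed 32-bit value this is 0xF12586E2 − 2^32 = -249198878.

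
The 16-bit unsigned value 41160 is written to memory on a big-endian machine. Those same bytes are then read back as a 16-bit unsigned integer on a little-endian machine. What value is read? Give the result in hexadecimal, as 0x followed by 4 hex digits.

41160 in 16-bit hexadecimal is 0xA0C8.
Stored big-endian, the bytes at ascending addresses are A0 C8.
Read back as little-endian, the first byte is least significant, giving 0xC8A0.

0xC8A0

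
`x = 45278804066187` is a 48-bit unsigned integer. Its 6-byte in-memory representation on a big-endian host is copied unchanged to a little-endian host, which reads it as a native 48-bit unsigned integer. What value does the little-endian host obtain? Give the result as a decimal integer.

45278804066187 in 48-bit hexadecimal is 0x292E4B083F8B.
Stored big-endian, the bytes at ascending addresses are 29 2E 4B 08 3F 8B.
Read back as little-endian, the first byte is least significant, giving 0x8B3F084B2E29.
0x8B3F084B2E29 = 153102838345257.

153102838345257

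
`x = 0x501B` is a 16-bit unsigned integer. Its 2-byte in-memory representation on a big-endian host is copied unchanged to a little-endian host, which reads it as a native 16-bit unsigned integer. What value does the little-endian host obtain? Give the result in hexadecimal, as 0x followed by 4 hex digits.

0x1B50

Stored big-endian, the bytes at ascending addresses are 50 1B.
Read back as little-endian, the first byte is least significant, giving 0x1B50.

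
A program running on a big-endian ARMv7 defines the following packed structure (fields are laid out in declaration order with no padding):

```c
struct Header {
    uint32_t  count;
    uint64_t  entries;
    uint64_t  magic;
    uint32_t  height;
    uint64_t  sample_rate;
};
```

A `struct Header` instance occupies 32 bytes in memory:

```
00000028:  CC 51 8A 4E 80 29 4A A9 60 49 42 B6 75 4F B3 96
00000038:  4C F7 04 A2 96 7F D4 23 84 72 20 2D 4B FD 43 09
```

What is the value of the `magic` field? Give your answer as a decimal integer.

`magic` follows `count` (4 B), `entries` (8 B), so it starts at offset 4 + 8 = 12 and occupies 8 bytes.
Bytes at offsets 12..19: 75 4F B3 96 4C F7 04 A2.
Big-endian: lowest address holds the most-significant byte.
The bytes are already most-significant first: 0x754FB3964CF704A2.
0x754FB3964CF704A2 = 8453172483715433634.

8453172483715433634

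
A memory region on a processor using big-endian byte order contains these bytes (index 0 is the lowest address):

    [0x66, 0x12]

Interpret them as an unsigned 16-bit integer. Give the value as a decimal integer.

In big-endian order the high byte comes first in memory.
The bytes are already most-significant first: 0x6612.
0x6612 = 26130.

26130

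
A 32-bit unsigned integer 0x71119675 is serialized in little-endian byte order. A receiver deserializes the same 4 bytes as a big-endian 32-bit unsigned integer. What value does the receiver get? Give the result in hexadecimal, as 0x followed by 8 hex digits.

0x75961171

Stored little-endian, the bytes at ascending addresses are 75 96 11 71.
Read back as big-endian, the last byte is least significant, giving 0x75961171.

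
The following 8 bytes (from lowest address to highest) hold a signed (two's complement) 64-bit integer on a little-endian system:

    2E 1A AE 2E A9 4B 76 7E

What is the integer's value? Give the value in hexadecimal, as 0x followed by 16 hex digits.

In little-endian order the low byte comes first in memory.
Reassemble most-significant byte first: 7E 76 4B A9 2E AE 1A 2E → 0x7E764BA92EAE1A2E.

0x7E764BA92EAE1A2E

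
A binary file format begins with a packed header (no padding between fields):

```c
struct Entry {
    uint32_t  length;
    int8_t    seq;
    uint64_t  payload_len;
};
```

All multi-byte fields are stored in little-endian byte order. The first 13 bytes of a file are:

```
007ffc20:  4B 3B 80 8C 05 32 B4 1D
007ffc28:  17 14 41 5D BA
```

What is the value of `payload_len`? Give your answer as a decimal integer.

`payload_len` follows `length` (4 B), `seq` (1 B), so it starts at offset 4 + 1 = 5 and occupies 8 bytes.
Bytes at offsets 5..12: 32 B4 1D 17 14 41 5D BA.
Little-endian: lowest address holds the least-significant byte.
Reassemble most-significant byte first: BA 5D 41 14 17 1D B4 32 → 0xBA5D4114171DB432.
0xBA5D4114171DB432 = 13428961218431661106.

13428961218431661106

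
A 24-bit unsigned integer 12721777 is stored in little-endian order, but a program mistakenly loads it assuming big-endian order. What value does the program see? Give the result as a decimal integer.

12721777 in 24-bit hexadecimal is 0xC21E71.
Stored little-endian, the bytes at ascending addresses are 71 1E C2.
Read back as big-endian, the last byte is least significant, giving 0x711EC2.
0x711EC2 = 7413442.

7413442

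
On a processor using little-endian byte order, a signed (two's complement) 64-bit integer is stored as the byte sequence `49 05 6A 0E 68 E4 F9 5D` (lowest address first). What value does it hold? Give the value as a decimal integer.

6771694650297812297

Little-endian: lowest address holds the least-significant byte.
Reassemble most-significant byte first: 5D F9 E4 68 0E 6A 05 49 → 0x5DF9E4680E6A0549.
0x5DF9E4680E6A0549 = 6771694650297812297.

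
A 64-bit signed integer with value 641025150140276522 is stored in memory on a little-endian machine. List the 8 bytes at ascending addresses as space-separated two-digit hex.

641025150140276522 in hexadecimal, padded to 64 bits, is 0x08E560FA4E33DF2A.
Split into bytes (most-significant first): 08 E5 60 FA 4E 33 DF 2A.
Little-endian stores the least-significant byte at the lowest address.
So at ascending addresses the bytes are 2A DF 33 4E FA 60 E5 08.

2A DF 33 4E FA 60 E5 08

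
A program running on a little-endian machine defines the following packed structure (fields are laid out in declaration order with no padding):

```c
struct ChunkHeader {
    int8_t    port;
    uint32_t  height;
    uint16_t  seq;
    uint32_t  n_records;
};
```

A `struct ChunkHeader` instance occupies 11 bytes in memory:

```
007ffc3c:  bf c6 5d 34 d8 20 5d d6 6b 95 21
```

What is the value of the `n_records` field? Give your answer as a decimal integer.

`n_records` follows `port` (1 B), `height` (4 B), `seq` (2 B), so it starts at offset 1 + 4 + 2 = 7 and occupies 4 bytes.
Bytes at offsets 7..10: D6 6B 95 21.
Little-endian: lowest address holds the least-significant byte.
Reassemble most-significant byte first: 21 95 6B D6 → 0x21956BD6.
0x21956BD6 = 563440598.

563440598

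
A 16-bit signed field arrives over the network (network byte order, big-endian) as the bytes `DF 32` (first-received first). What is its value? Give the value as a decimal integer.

Big-endian stores the most-significant byte at the lowest address.
The bytes are already most-significant first: 0xDF32.
Top bit is set, so as a signed 16-bit value this is 0xDF32 − 2^16 = -8398.

-8398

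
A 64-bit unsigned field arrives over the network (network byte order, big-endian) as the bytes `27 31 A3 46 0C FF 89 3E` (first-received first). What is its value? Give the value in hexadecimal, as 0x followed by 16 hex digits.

0x2731A3460CFF893E

In big-endian order the high byte comes first in memory.
The bytes are already most-significant first: 0x2731A3460CFF893E.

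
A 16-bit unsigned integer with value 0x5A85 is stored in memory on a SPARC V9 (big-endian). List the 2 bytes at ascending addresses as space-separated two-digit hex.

5A 85

Split into bytes (most-significant first): 5A 85.
Big-endian: lowest address holds the most-significant byte.
So the memory order matches the most-significant-first order: 5A 85.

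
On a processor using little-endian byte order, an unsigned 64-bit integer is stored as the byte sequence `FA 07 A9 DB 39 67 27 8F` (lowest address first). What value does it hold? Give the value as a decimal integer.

In little-endian order the low byte comes first in memory.
Reassemble most-significant byte first: 8F 27 67 39 DB A9 07 FA → 0x8F276739DBA907FA.
0x8F276739DBA907FA = 10315326969711495162.

10315326969711495162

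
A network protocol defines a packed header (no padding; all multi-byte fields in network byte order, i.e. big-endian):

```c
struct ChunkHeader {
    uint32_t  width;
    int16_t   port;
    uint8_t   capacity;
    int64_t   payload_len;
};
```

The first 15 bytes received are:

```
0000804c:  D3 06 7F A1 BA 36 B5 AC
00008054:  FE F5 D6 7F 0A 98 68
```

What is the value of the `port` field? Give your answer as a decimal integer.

`port` follows `width` (4 bytes), so it starts at byte offset 4 and occupies 2 bytes.
Bytes at offsets 4..5: BA 36.
Big-endian stores the most-significant byte at the lowest address.
The bytes are already most-significant first: 0xBA36.
Top bit is set, so as a signed 16-bit value this is 0xBA36 − 2^16 = -17866.

-17866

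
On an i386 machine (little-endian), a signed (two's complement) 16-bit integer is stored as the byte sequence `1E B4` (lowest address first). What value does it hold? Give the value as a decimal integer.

Little-endian stores the least-significant byte at the lowest address.
Reassemble most-significant byte first: B4 1E → 0xB41E.
Top bit is set, so as a signed 16-bit value this is 0xB41E − 2^16 = -19426.

-19426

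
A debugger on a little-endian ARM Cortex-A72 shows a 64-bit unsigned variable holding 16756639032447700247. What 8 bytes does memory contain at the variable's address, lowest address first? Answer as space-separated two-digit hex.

17 8D 7D 66 6B 8A 8B E8

16756639032447700247 in hexadecimal, padded to 64 bits, is 0xE88B8A6B667D8D17.
Split into bytes (most-significant first): E8 8B 8A 6B 66 7D 8D 17.
Little-endian: lowest address holds the least-significant byte.
So at ascending addresses the bytes are 17 8D 7D 66 6B 8A 8B E8.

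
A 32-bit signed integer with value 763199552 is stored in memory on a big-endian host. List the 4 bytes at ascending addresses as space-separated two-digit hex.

763199552 in hexadecimal, padded to 32 bits, is 0x2D7D8040.
Split into bytes (most-significant first): 2D 7D 80 40.
In big-endian order the high byte comes first in memory.
So the memory order matches the most-significant-first order: 2D 7D 80 40.

2D 7D 80 40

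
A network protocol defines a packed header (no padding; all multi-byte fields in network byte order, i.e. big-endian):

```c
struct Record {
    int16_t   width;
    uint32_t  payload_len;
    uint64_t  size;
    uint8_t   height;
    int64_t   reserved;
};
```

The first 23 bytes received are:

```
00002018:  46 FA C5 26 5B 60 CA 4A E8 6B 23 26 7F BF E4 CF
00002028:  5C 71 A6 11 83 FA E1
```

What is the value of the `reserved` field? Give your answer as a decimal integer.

-3504801451928716575

`reserved` follows `width` (2 B), `payload_len` (4 B), `size` (8 B), `height` (1 B), so it starts at offset 2 + 4 + 8 + 1 = 15 and occupies 8 bytes.
Bytes at offsets 15..22: CF 5C 71 A6 11 83 FA E1.
Big-endian: lowest address holds the most-significant byte.
The bytes are already most-significant first: 0xCF5C71A61183FAE1.
Top bit is set, so as a signed 64-bit value this is 0xCF5C71A61183FAE1 − 2^64 = -3504801451928716575.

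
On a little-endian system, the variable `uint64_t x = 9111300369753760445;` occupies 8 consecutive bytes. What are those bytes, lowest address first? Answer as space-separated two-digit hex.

BD E2 0E 9D 69 D7 71 7E

9111300369753760445 in hexadecimal, padded to 64 bits, is 0x7E71D7699D0EE2BD.
Split into bytes (most-significant first): 7E 71 D7 69 9D 0E E2 BD.
Little-endian stores the least-significant byte at the lowest address.
So at ascending addresses the bytes are BD E2 0E 9D 69 D7 71 7E.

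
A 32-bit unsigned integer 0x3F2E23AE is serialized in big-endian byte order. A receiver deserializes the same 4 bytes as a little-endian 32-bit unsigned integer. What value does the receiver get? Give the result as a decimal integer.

2921541183

Stored big-endian, the bytes at ascending addresses are 3F 2E 23 AE.
Read back as little-endian, the first byte is least significant, giving 0xAE232E3F.
0xAE232E3F = 2921541183.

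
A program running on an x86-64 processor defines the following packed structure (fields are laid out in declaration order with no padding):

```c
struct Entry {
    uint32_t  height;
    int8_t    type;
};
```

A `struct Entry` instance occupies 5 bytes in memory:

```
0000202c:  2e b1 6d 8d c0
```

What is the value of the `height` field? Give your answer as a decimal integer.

2372776238

`height` is the first field, at byte offset 0, occupying 4 bytes.
Bytes at offsets 0..3: 2E B1 6D 8D.
Little-endian stores the least-significant byte at the lowest address.
Reassemble most-significant byte first: 8D 6D B1 2E → 0x8D6DB12E.
0x8D6DB12E = 2372776238.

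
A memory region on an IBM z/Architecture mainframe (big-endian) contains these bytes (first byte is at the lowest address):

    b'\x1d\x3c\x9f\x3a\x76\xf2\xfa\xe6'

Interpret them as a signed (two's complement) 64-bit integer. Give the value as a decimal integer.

Big-endian stores the most-significant byte at the lowest address.
The bytes are already most-significant first: 0x1D3C9F3A76F2FAE6.
0x1D3C9F3A76F2FAE6 = 2106733799155104486.

2106733799155104486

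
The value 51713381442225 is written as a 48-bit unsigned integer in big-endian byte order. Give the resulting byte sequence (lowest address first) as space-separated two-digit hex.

51713381442225 in hexadecimal, padded to 48 bits, is 0x2F0875BB22B1.
Split into bytes (most-significant first): 2F 08 75 BB 22 B1.
Big-endian stores the most-significant byte at the lowest address.
So the memory order matches the most-significant-first order: 2F 08 75 BB 22 B1.

2F 08 75 BB 22 B1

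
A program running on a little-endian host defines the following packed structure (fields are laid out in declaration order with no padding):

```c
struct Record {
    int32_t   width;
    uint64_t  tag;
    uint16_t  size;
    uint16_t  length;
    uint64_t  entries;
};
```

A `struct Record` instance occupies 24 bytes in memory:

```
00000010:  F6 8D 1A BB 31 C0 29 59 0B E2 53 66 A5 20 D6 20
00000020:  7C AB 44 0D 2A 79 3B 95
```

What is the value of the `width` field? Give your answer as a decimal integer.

`width` is the first field, at byte offset 0, occupying 4 bytes.
Bytes at offsets 0..3: F6 8D 1A BB.
Little-endian stores the least-significant byte at the lowest address.
Reassemble most-significant byte first: BB 1A 8D F6 → 0xBB1A8DF6.
Top bit is set, so as a signed 32-bit value this is 0xBB1A8DF6 − 2^32 = -1155887626.

-1155887626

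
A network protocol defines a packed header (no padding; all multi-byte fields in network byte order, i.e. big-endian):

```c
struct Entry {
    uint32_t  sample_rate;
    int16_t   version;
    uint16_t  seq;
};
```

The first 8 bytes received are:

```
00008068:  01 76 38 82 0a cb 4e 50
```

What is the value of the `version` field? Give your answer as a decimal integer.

2763

`version` follows `sample_rate` (4 bytes), so it starts at byte offset 4 and occupies 2 bytes.
Bytes at offsets 4..5: 0A CB.
In big-endian order the high byte comes first in memory.
The bytes are already most-significant first: 0x0ACB.
0x0ACB = 2763.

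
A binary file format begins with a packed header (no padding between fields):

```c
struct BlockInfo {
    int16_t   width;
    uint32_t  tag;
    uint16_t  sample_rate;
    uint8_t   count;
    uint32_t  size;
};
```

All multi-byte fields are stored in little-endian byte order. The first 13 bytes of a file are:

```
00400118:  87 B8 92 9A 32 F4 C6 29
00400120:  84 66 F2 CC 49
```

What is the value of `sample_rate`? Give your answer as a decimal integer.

10694

`sample_rate` follows `width` (2 B), `tag` (4 B), so it starts at offset 2 + 4 = 6 and occupies 2 bytes.
Bytes at offsets 6..7: C6 29.
Little-endian: lowest address holds the least-significant byte.
Reassemble most-significant byte first: 29 C6 → 0x29C6.
0x29C6 = 10694.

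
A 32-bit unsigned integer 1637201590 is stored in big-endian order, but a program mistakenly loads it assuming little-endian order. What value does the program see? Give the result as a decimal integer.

3065419105

1637201590 in 32-bit hexadecimal is 0x6195B6B6.
Stored big-endian, the bytes at ascending addresses are 61 95 B6 B6.
Read back as little-endian, the first byte is least significant, giving 0xB6B69561.
0xB6B69561 = 3065419105.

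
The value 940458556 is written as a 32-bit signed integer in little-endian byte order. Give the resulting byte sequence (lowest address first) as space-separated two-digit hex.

3C 42 0E 38

940458556 in hexadecimal, padded to 32 bits, is 0x380E423C.
Split into bytes (most-significant first): 38 0E 42 3C.
Little-endian: lowest address holds the least-significant byte.
So at ascending addresses the bytes are 3C 42 0E 38.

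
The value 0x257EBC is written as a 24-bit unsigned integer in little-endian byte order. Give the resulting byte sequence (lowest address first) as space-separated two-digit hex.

BC 7E 25

Split into bytes (most-significant first): 25 7E BC.
Little-endian stores the least-significant byte at the lowest address.
So at ascending addresses the bytes are BC 7E 25.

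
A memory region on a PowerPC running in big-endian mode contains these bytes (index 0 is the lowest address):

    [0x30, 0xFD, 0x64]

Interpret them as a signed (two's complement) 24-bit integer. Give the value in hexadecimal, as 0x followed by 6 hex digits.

Big-endian stores the most-significant byte at the lowest address.
The bytes are already most-significant first: 0x30FD64.

0x30FD64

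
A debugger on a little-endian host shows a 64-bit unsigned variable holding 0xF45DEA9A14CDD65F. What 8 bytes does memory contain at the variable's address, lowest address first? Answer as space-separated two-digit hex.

5F D6 CD 14 9A EA 5D F4

Split into bytes (most-significant first): F4 5D EA 9A 14 CD D6 5F.
Little-endian: lowest address holds the least-significant byte.
So at ascending addresses the bytes are 5F D6 CD 14 9A EA 5D F4.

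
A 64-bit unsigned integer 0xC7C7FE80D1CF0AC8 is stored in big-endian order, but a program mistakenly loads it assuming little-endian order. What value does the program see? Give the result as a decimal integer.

14414562056071989191

Stored big-endian, the bytes at ascending addresses are C7 C7 FE 80 D1 CF 0A C8.
Read back as little-endian, the first byte is least significant, giving 0xC80ACFD180FEC7C7.
0xC80ACFD180FEC7C7 = 14414562056071989191.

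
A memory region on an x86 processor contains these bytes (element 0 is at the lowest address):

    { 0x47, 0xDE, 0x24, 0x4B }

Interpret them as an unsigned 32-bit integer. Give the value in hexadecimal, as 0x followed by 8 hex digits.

Little-endian: lowest address holds the least-significant byte.
Reassemble most-significant byte first: 4B 24 DE 47 → 0x4B24DE47.

0x4B24DE47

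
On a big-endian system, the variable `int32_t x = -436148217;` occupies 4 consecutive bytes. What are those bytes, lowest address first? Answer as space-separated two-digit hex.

Two's complement of -436148217 in 32 bits: 436148217 = 0x19FF17F9; invert → 0xE600E806; add 1 → 0xE600E807.
Split into bytes (most-significant first): E6 00 E8 07.
Big-endian stores the most-significant byte at the lowest address.
So the memory order matches the most-significant-first order: E6 00 E8 07.

E6 00 E8 07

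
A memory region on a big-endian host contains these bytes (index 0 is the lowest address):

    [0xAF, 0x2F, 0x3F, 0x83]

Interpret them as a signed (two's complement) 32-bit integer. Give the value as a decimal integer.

In big-endian order the high byte comes first in memory.
The bytes are already most-significant first: 0xAF2F3F83.
Top bit is set, so as a signed 32-bit value this is 0xAF2F3F83 − 2^32 = -1355858045.

-1355858045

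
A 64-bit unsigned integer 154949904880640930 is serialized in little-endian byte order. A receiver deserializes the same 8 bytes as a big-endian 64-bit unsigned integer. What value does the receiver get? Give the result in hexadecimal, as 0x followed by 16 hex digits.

0xA22364161E7E2602

154949904880640930 in 64-bit hexadecimal is 0x02267E1E166423A2.
Stored little-endian, the bytes at ascending addresses are A2 23 64 16 1E 7E 26 02.
Read back as big-endian, the last byte is least significant, giving 0xA22364161E7E2602.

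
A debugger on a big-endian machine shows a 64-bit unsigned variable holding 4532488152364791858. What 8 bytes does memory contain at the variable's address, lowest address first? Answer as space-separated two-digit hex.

3E E6 A1 F5 DE 5E B8 32

4532488152364791858 in hexadecimal, padded to 64 bits, is 0x3EE6A1F5DE5EB832.
Split into bytes (most-significant first): 3E E6 A1 F5 DE 5E B8 32.
In big-endian order the high byte comes first in memory.
So the memory order matches the most-significant-first order: 3E E6 A1 F5 DE 5E B8 32.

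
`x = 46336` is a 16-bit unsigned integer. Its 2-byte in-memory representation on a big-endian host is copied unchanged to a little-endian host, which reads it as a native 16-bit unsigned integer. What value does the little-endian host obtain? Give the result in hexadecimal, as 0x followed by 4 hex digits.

46336 in 16-bit hexadecimal is 0xB500.
Stored big-endian, the bytes at ascending addresses are B5 00.
Read back as little-endian, the first byte is least significant, giving 0x00B5.

0x00B5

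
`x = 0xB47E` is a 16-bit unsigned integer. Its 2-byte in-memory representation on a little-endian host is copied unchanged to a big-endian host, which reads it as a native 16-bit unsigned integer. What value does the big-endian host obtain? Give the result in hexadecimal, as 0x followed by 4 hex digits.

Stored little-endian, the bytes at ascending addresses are 7E B4.
Read back as big-endian, the last byte is least significant, giving 0x7EB4.

0x7EB4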